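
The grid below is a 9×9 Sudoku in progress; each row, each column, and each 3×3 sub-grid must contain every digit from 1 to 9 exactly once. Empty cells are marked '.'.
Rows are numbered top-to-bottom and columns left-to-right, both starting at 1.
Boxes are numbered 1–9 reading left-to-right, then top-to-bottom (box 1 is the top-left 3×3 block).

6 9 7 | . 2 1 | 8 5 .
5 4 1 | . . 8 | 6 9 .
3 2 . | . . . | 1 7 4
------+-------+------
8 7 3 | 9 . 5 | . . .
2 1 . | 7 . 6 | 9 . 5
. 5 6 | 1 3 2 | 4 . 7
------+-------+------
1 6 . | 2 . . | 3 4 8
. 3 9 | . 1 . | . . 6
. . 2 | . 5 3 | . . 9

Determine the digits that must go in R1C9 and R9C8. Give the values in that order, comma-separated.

3,1

For R1C9:
  Row 1 already contains {1, 2, 5, 6, 7, 8, 9}.
  Column 9 already contains {4, 5, 6, 7, 8, 9}.
  Its 3×3 block (box 3) already contains {1, 4, 5, 6, 7, 8, 9}.
  The only value from 1–9 not eliminated is 3, so R1C9 = 3.
For R9C8:
  Row 9 already contains {2, 3, 5, 9}.
  Column 8 already contains {4, 5, 7, 9}.
  Its 3×3 block (box 9) already contains {3, 4, 6, 8, 9}.
  The only value from 1–9 not eliminated is 1, so R9C8 = 1.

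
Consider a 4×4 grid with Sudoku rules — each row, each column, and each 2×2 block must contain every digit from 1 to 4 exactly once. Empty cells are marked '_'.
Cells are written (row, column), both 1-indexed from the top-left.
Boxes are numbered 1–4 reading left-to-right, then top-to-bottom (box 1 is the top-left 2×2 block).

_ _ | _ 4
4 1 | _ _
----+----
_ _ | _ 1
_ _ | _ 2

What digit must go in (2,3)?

2

Cell (2,3) itself could take any of {2, 3} by direct elimination.
Consider where 2 can go in row 2.
(2,4) is out (column 4 already has a 2).
So the only cell in row 2 that can hold 2 is (2,3).
Therefore (2,3) = 2.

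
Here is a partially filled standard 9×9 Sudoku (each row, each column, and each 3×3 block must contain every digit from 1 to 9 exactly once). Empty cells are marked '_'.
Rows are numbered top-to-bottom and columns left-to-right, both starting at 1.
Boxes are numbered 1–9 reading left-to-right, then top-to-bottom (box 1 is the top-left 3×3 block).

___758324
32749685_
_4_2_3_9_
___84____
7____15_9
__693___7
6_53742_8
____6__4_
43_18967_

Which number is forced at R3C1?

Cell R3C1 itself could take any of {1, 5, 8} by direct elimination.
Consider where 5 can go in box 1.
R1C1 is out (row 1 already has a 5).
R1C2 is out (row 1 already has a 5).
R1C3 is out (row 1 already has a 5).
R3C3 is out (column 3 already has a 5).
So the only cell in box 1 that can hold 5 is R3C1.
Therefore R3C1 = 5.

5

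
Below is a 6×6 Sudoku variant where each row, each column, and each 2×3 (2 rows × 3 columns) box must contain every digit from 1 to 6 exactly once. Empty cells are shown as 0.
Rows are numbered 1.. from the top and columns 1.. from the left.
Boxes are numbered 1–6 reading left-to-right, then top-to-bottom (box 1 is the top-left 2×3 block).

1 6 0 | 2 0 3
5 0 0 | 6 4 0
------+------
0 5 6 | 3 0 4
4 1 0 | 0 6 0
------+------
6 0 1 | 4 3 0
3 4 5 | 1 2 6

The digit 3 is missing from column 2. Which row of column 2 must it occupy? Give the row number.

Consider where 3 can go in column 2.
row 5, column 2 is out (row 5 already has a 3).
So the only cell in column 2 that can hold 3 is row 2, column 2.
That is row 2.

2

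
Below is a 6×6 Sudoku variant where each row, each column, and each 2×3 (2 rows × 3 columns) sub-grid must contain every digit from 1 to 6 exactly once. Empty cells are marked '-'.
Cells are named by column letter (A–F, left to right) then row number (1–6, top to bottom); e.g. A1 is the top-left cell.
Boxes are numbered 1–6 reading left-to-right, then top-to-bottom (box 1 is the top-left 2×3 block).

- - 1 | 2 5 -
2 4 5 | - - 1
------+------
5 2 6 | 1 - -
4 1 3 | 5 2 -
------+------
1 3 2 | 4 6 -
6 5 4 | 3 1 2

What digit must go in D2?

6

Row 2 already contains {1, 2, 4, 5}.
Column D already contains {1, 2, 3, 4, 5}.
Its 2×3 block (box 2) already contains {1, 2, 5}.
The only value from 1–6 not eliminated is 6, so D2 = 6.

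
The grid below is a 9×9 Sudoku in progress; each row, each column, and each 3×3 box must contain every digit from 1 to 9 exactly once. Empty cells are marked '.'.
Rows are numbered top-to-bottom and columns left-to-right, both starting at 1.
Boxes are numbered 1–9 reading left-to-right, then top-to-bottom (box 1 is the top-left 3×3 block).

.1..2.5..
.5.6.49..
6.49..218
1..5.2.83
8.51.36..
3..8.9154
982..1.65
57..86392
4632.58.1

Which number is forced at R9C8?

7

Row 9 already contains {1, 2, 3, 4, 5, 6, 8}.
Column 8 already contains {1, 5, 6, 8, 9}.
Its 3×3 block (box 9) already contains {1, 2, 3, 5, 6, 8, 9}.
The only value from 1–9 not eliminated is 7, so R9C8 = 7.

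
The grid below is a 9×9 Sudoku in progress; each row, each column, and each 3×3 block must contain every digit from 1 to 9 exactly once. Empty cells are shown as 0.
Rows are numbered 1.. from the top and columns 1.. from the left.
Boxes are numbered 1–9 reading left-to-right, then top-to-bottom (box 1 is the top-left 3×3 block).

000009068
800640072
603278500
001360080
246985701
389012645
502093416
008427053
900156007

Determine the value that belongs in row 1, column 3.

7

Cell row 1, column 3 itself could take any of {4, 5, 7} by direct elimination.
Consider where 7 can go in column 3.
row 2, column 3 is out (row 2 already has a 7).
row 9, column 3 is out (row 9 already has a 7).
So the only cell in column 3 that can hold 7 is row 1, column 3.
Therefore row 1, column 3 = 7.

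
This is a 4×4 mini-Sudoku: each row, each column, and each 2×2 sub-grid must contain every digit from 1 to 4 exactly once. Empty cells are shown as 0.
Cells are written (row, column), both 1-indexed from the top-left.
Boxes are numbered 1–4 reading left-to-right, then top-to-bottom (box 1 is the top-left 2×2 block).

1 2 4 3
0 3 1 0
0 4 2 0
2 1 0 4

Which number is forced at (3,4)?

Row 3 already contains {2, 4}.
Column 4 already contains {3, 4}.
Its 2×2 block (box 4) already contains {2, 4}.
The only value from 1–4 not eliminated is 1, so (3,4) = 1.

1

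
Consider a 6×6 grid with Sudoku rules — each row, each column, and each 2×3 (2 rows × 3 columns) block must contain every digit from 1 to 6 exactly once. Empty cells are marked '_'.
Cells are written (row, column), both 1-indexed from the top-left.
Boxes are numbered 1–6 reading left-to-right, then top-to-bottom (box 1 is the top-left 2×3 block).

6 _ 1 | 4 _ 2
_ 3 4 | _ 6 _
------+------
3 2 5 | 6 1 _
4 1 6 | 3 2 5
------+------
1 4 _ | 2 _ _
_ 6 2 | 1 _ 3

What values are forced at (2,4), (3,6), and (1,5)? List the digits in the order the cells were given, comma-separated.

For (2,4):
  Row 2 already contains {3, 4, 6}.
  Column 4 already contains {1, 2, 3, 4, 6}.
  Its 2×3 block (box 2) already contains {2, 4, 6}.
  The only value from 1–6 not eliminated is 5, so (2,4) = 5.
For (3,6):
  Row 3 already contains {1, 2, 3, 5, 6}.
  Column 6 already contains {2, 3, 5}.
  Its 2×3 block (box 4) already contains {1, 2, 3, 5, 6}.
  The only value from 1–6 not eliminated is 4, so (3,6) = 4.
For (1,5):
  Consider where 3 can go in column 5.
  (5,5) is out (box 6 already has a 3).
  (6,5) is out (row 6 already has a 3).
  So the only cell in column 5 that can hold 3 is (1,5).
  So (1,5) = 3.

5,4,3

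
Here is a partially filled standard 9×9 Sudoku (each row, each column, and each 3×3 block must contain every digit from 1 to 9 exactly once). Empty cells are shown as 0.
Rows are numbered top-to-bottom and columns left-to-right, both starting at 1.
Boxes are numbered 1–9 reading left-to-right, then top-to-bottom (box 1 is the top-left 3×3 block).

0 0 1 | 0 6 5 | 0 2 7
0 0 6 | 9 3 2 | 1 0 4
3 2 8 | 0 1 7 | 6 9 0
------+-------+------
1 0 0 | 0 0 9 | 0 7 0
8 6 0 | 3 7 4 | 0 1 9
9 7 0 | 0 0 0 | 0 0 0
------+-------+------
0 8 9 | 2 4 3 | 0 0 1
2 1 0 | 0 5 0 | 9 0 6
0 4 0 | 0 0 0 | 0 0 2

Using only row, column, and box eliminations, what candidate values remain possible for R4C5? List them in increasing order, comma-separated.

Row 4 already contains {1, 7, 9}.
Column 5 already contains {1, 3, 4, 5, 6, 7}.
Its 3×3 block (box 5) already contains {3, 4, 7, 9}.
Removing those from 1–9 leaves {2, 8} as the candidates for R4C5.

2,8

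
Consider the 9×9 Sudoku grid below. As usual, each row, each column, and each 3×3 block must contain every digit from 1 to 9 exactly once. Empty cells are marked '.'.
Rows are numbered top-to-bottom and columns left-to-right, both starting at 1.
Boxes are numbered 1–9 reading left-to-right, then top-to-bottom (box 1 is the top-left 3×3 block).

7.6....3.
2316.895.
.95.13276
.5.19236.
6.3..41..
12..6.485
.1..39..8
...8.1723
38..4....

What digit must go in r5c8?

9

Row 5 already contains {1, 3, 4, 6}.
Column 8 already contains {2, 3, 5, 6, 7, 8}.
Its 3×3 block (box 6) already contains {1, 3, 4, 5, 6, 8}.
The only value from 1–9 not eliminated is 9, so r5c8 = 9.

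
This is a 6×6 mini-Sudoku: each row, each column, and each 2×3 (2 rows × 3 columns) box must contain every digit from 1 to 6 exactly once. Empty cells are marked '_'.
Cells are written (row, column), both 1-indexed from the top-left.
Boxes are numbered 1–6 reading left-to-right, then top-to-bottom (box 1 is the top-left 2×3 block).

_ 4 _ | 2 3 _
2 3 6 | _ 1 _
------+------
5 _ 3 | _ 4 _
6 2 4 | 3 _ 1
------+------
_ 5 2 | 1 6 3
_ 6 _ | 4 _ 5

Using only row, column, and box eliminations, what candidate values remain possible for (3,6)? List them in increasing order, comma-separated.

2,6

Row 3 already contains {3, 4, 5}.
Column 6 already contains {1, 3, 5}.
Its 2×3 block (box 4) already contains {1, 3, 4}.
Removing those from 1–6 leaves {2, 6} as the candidates for (3,6).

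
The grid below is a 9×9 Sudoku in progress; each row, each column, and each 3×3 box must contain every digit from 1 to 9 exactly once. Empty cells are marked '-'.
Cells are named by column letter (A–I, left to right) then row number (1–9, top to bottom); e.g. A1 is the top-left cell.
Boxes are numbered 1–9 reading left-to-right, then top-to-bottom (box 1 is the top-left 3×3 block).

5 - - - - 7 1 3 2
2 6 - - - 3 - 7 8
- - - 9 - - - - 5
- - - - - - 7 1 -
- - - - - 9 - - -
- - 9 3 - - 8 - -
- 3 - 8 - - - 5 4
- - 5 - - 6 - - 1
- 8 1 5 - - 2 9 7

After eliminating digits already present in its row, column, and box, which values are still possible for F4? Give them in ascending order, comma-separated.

2,4,5,8

Row 4 already contains {1, 7}.
Column F already contains {3, 6, 7, 9}.
Its 3×3 block (box 5) already contains {3, 9}.
Removing those from 1–9 leaves {2, 4, 5, 8} as the candidates for F4.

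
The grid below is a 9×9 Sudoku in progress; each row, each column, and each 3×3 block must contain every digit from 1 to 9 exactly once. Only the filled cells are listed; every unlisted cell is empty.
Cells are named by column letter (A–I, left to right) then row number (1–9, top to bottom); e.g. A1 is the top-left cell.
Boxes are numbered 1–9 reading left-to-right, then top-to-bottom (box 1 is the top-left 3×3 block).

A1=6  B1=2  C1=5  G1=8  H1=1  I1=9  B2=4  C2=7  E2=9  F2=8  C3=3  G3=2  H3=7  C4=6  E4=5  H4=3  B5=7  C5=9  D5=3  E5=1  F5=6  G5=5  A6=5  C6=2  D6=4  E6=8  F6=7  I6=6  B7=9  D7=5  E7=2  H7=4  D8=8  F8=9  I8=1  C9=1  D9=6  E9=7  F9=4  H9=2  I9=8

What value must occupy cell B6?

3

Cell B6 itself could take any of {1, 3} by direct elimination.
Consider where 3 can go in row 6.
G6 is out (box 6 already has a 3).
H6 is out (column H already has a 3).
So the only cell in row 6 that can hold 3 is B6.
Therefore B6 = 3.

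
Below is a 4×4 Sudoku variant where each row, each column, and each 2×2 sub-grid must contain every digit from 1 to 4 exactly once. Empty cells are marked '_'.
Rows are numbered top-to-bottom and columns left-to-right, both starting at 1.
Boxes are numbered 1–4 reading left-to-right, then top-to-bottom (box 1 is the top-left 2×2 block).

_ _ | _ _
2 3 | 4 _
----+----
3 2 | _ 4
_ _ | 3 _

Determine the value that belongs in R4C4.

Cell R4C4 itself could take any of {1, 2} by direct elimination.
Consider where 2 can go in row 4.
R4C1 is out (column 1 already has a 2).
R4C2 is out (column 2 already has a 2).
So the only cell in row 4 that can hold 2 is R4C4.
Therefore R4C4 = 2.

2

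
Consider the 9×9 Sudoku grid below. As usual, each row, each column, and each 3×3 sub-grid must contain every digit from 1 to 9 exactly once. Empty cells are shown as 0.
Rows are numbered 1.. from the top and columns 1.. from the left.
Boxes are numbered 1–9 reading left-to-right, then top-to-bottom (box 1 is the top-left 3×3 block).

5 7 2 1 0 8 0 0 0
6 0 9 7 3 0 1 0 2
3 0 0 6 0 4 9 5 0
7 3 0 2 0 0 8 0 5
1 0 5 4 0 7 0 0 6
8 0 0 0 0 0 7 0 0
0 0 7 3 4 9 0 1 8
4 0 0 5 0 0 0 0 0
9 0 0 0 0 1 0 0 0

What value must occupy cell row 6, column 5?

Cell row 6, column 5 itself could take any of {1, 5, 6, 9} by direct elimination.
Consider where 5 can go in column 5.
row 1, column 5 is out (row 1 already has a 5). row 3, column 5 is out (row 3 already has a 5). row 4, column 5 is out (row 4 already has a 5). row 5, column 5 is out (row 5 already has a 5). The remaining empty cells in column 5 are similarly blocked.
So the only cell in column 5 that can hold 5 is row 6, column 5.
Therefore row 6, column 5 = 5.

5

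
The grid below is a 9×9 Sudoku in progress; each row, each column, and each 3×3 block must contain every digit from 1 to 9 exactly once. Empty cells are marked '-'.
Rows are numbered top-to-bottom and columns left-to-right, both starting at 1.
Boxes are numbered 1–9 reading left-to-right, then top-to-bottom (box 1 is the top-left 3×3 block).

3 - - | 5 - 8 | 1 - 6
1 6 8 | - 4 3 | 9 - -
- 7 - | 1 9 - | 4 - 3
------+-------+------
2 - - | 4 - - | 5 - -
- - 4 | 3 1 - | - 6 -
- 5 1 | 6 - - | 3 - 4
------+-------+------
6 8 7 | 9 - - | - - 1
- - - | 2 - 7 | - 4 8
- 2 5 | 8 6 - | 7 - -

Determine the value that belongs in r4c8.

1

Cell r4c8 itself could take any of {1, 7, 8, 9} by direct elimination.
Consider where 1 can go in column 8.
r1c8 is out (row 1 already has a 1). r2c8 is out (row 2 already has a 1). r3c8 is out (row 3 already has a 1). r6c8 is out (row 6 already has a 1). The remaining empty cells in column 8 are similarly blocked.
So the only cell in column 8 that can hold 1 is r4c8.
Therefore r4c8 = 1.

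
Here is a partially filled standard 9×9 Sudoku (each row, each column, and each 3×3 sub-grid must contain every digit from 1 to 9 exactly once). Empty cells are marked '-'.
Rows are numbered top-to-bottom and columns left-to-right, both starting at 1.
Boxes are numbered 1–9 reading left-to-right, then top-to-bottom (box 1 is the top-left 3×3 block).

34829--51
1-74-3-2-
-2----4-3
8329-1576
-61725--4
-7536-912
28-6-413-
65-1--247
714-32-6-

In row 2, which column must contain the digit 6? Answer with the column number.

Consider where 6 can go in row 2.
R2C2 is out (column 2 already has a 6).
R2C5 is out (column 5 already has a 6).
R2C9 is out (column 9 already has a 6).
So the only cell in row 2 that can hold 6 is R2C7.
That is column 7.

7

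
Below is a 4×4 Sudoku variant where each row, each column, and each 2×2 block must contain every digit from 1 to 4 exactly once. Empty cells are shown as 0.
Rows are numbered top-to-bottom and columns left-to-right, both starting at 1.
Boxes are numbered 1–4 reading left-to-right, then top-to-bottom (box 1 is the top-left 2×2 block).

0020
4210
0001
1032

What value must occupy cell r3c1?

2

Cell r3c1 itself could take any of {2, 3} by direct elimination.
Consider where 2 can go in row 3.
r3c2 is out (column 2 already has a 2).
r3c3 is out (column 3 already has a 2).
So the only cell in row 3 that can hold 2 is r3c1.
Therefore r3c1 = 2.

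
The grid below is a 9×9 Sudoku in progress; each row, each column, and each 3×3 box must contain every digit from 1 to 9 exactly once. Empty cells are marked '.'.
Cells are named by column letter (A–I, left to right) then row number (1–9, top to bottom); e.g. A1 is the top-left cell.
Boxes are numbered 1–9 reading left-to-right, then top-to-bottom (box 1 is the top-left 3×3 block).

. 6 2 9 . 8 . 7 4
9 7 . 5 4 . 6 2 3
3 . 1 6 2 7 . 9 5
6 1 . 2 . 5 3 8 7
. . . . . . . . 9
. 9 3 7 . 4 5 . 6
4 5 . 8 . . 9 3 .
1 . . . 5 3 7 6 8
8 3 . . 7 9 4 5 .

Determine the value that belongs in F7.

2

Cell F7 itself could take any of {1, 2, 6} by direct elimination.
Consider where 2 can go in column F.
F2 is out (row 2 already has a 2).
F5 is out (box 5 already has a 2).
So the only cell in column F that can hold 2 is F7.
Therefore F7 = 2.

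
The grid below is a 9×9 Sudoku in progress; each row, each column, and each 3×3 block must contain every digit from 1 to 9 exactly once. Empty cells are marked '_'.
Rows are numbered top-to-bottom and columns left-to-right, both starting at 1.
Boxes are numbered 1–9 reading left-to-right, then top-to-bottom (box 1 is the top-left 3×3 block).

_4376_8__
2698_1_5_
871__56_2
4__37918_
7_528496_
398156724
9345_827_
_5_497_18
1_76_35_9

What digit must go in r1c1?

Row 1 already contains {3, 4, 6, 7, 8}.
Column 1 already contains {1, 2, 3, 4, 7, 8, 9}.
Its 3×3 block (box 1) already contains {1, 2, 3, 4, 6, 7, 8, 9}.
The only value from 1–9 not eliminated is 5, so r1c1 = 5.

5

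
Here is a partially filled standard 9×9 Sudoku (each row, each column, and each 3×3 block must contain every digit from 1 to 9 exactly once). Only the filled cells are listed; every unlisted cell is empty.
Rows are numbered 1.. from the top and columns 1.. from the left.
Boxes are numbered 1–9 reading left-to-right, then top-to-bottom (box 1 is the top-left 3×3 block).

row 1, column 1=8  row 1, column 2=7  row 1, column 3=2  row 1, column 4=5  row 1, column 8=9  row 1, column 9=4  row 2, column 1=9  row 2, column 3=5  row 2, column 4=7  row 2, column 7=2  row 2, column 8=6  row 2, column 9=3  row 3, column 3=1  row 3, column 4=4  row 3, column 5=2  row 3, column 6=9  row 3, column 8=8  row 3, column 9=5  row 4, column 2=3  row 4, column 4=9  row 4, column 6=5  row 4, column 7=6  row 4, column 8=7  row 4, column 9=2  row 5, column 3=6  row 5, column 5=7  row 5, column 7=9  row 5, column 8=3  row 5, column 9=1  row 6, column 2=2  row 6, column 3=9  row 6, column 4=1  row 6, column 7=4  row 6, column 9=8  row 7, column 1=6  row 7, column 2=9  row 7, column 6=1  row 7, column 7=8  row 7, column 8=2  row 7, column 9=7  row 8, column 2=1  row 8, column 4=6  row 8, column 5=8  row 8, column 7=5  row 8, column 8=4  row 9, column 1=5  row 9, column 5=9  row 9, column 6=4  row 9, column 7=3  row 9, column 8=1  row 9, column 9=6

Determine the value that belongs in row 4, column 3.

Cell row 4, column 3 itself could take any of {4, 8} by direct elimination.
Consider where 8 can go in row 4.
row 4, column 1 is out (column 1 already has a 8).
row 4, column 5 is out (column 5 already has a 8).
So the only cell in row 4 that can hold 8 is row 4, column 3.
Therefore row 4, column 3 = 8.

8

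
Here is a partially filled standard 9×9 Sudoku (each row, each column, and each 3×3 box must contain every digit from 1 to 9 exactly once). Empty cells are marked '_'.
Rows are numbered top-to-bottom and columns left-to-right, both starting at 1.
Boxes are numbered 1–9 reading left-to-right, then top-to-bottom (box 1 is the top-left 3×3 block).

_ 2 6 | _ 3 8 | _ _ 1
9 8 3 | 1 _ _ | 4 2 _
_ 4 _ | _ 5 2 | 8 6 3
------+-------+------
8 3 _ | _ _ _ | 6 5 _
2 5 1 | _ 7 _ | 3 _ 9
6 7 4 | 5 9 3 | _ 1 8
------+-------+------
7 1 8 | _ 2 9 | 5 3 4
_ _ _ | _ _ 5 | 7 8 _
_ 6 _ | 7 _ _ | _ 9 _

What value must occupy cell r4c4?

2

Cell r4c4 itself could take any of {2, 4} by direct elimination.
Consider where 2 can go in box 5.
r4c5 is out (column 5 already has a 2).
r4c6 is out (column 6 already has a 2).
r5c4 is out (row 5 already has a 2).
r5c6 is out (row 5 already has a 2).
So the only cell in box 5 that can hold 2 is r4c4.
Therefore r4c4 = 2.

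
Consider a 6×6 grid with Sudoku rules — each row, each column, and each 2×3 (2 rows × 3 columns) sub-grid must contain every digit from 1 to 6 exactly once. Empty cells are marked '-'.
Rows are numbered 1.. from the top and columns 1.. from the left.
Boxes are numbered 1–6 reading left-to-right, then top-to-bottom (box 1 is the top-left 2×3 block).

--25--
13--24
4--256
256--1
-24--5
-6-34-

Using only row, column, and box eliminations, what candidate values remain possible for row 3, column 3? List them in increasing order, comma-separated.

Row 3 already contains {2, 4, 5, 6}.
Column 3 already contains {2, 4, 6}.
Its 2×3 block (box 3) already contains {2, 4, 5, 6}.
Removing those from 1–6 leaves {1, 3} as the candidates for row 3, column 3.

1,3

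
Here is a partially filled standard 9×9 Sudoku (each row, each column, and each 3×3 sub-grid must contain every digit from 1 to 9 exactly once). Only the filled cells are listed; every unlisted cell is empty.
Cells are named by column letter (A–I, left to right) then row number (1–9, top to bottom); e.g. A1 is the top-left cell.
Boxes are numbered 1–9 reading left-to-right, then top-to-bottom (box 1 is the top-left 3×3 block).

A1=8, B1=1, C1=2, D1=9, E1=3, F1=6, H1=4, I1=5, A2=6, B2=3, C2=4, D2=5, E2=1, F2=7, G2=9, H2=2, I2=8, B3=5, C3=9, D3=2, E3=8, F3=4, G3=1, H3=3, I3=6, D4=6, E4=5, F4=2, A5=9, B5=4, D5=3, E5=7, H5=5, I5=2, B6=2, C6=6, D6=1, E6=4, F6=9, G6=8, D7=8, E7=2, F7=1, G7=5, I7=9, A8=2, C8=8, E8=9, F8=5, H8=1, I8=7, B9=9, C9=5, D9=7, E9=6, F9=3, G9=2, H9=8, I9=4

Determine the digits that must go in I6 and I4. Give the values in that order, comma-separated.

For I6:
  Row 6 already contains {1, 2, 4, 6, 8, 9}.
  Column I already contains {2, 4, 5, 6, 7, 8, 9}.
  Its 3×3 block (box 6) already contains {2, 5, 8}.
  The only value from 1–9 not eliminated is 3, so I6 = 3.
For I4:
  Consider where 1 can go in column I.
  I6 is out (row 6 already has a 1).
  So the only cell in column I that can hold 1 is I4.
  So I4 = 1.

3,1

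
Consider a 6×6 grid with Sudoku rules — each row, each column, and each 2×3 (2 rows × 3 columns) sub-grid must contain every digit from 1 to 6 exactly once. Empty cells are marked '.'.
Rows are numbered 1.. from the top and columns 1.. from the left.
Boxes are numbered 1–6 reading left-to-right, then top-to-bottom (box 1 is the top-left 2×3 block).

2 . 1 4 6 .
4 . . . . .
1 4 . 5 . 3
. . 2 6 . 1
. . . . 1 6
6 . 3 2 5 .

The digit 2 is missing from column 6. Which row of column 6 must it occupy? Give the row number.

2

Consider where 2 can go in column 6.
row 1, column 6 is out (row 1 already has a 2).
row 6, column 6 is out (row 6 already has a 2).
So the only cell in column 6 that can hold 2 is row 2, column 6.
That is row 2.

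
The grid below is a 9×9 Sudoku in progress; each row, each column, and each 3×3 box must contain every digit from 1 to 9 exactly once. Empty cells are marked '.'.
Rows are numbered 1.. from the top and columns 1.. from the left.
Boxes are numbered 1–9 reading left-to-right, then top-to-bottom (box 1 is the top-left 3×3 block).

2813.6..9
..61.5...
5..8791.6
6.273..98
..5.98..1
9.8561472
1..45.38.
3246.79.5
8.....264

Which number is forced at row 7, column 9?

7

Row 7 already contains {1, 3, 4, 5, 8}.
Column 9 already contains {1, 2, 4, 5, 6, 8, 9}.
Its 3×3 block (box 9) already contains {2, 3, 4, 5, 6, 8, 9}.
The only value from 1–9 not eliminated is 7, so row 7, column 9 = 7.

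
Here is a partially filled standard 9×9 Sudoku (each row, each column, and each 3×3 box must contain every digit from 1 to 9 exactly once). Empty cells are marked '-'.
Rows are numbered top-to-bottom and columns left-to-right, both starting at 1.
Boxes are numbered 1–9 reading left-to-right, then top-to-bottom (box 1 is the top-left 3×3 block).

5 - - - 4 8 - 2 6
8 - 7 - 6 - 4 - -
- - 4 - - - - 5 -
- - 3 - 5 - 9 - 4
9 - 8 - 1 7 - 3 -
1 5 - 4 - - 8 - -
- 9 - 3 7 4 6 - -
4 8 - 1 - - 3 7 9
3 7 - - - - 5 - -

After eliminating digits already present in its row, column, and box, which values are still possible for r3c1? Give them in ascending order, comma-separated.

2,6

Row 3 already contains {4, 5}.
Column 1 already contains {1, 3, 4, 5, 8, 9}.
Its 3×3 block (box 1) already contains {4, 5, 7, 8}.
Removing those from 1–9 leaves {2, 6} as the candidates for r3c1.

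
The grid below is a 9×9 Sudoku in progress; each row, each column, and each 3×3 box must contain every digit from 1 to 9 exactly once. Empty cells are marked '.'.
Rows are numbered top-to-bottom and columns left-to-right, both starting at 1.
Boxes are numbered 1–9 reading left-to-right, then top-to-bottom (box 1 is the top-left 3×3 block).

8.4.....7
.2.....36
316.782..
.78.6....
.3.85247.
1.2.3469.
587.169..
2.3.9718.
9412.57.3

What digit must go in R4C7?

3

Cell R4C7 itself could take any of {3, 5} by direct elimination.
Consider where 3 can go in row 4.
R4C1 is out (column 1 already has a 3).
R4C4 is out (box 5 already has a 3).
R4C6 is out (box 5 already has a 3).
R4C8 is out (column 8 already has a 3).
R4C9 is out (column 9 already has a 3).
So the only cell in row 4 that can hold 3 is R4C7.
Therefore R4C7 = 3.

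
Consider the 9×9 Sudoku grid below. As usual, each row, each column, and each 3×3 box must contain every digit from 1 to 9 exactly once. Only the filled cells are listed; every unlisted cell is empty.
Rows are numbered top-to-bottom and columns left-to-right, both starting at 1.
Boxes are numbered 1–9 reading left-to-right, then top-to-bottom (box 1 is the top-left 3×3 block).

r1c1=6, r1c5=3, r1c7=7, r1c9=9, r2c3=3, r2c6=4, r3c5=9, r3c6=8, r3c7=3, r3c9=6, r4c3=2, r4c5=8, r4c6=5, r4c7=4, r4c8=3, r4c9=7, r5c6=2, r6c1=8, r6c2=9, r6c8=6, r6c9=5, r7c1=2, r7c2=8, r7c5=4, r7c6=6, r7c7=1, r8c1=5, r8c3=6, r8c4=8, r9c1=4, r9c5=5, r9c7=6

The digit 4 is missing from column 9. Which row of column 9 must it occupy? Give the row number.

8

Consider where 4 can go in column 9.
r2c9 is out (row 2 already has a 4).
r5c9 is out (box 6 already has a 4).
r7c9 is out (row 7 already has a 4).
r9c9 is out (row 9 already has a 4).
So the only cell in column 9 that can hold 4 is r8c9.
That is row 8.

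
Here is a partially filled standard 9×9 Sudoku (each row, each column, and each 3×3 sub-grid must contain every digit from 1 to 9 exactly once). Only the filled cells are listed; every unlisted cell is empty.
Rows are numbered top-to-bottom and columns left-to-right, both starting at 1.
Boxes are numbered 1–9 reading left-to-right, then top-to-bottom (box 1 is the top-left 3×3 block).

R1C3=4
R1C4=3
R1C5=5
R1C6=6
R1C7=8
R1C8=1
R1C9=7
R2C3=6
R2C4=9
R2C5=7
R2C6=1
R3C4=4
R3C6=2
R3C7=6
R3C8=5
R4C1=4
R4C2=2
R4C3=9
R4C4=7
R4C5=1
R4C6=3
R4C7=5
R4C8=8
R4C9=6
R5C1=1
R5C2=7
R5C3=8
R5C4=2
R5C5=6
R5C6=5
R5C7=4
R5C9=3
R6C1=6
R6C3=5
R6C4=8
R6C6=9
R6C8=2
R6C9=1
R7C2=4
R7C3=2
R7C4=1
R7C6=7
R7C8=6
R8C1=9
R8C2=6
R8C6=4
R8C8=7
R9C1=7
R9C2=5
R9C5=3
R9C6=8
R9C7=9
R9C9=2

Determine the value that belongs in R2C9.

Row 2 already contains {1, 6, 7, 9}.
Column 9 already contains {1, 2, 3, 6, 7}.
Its 3×3 block (box 3) already contains {1, 5, 6, 7, 8}.
The only value from 1–9 not eliminated is 4, so R2C9 = 4.

4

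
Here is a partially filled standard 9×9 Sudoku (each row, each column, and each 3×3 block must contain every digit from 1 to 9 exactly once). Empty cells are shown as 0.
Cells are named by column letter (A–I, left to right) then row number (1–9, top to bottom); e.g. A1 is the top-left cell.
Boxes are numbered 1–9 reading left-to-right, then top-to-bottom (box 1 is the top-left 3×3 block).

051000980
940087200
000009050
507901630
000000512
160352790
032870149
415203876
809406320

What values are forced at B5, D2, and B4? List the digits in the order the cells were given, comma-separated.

9,5,2

For B5:
  Consider where 9 can go in row 5.
  A5 is out (column A already has a 9).
  C5 is out (column C already has a 9).
  D5 is out (column D already has a 9).
  E5 is out (box 5 already has a 9).
  F5 is out (column F already has a 9).
  So the only cell in row 5 that can hold 9 is B5.
  So B5 = 9.
For D2:
  Consider where 5 can go in row 2.
  C2 is out (column C already has a 5).
  H2 is out (column H already has a 5).
  I2 is out (box 3 already has a 5).
  So the only cell in row 2 that can hold 5 is D2.
  So D2 = 5.
For B4:
  Consider where 2 can go in row 4.
  E4 is out (box 5 already has a 2).
  I4 is out (column I already has a 2).
  So the only cell in row 4 that can hold 2 is B4.
  So B4 = 2.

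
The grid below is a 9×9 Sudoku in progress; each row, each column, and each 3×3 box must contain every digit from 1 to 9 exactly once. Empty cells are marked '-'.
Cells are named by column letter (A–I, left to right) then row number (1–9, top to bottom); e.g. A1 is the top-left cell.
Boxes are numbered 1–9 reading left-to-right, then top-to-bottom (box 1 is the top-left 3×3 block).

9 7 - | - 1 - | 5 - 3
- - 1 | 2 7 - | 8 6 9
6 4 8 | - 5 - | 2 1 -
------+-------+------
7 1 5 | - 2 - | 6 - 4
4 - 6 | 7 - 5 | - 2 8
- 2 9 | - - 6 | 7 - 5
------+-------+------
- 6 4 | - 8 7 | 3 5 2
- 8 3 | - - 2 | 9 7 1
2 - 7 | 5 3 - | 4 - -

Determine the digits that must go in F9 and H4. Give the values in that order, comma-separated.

For F9:
  Consider where 1 can go in column F.
  F1 is out (row 1 already has a 1).
  F2 is out (row 2 already has a 1).
  F3 is out (row 3 already has a 1).
  F4 is out (row 4 already has a 1).
  So the only cell in column F that can hold 1 is F9.
  So F9 = 1.
For H4:
  Consider where 9 can go in box 6.
  G5 is out (column G already has a 9).
  H6 is out (row 6 already has a 9).
  So the only cell in box 6 that can hold 9 is H4.
  So H4 = 9.

1,9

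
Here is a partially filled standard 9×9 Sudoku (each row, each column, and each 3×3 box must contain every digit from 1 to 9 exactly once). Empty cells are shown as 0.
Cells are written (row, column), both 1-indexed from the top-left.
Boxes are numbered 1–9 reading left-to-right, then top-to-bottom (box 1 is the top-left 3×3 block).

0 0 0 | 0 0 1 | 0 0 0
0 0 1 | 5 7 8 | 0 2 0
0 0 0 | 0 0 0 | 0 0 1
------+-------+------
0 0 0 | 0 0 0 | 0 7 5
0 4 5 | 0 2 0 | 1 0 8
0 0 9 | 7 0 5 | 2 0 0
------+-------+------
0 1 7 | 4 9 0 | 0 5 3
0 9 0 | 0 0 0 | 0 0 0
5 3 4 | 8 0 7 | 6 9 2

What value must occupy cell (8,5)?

5

Cell (8,5) itself could take any of {1, 3, 5, 6} by direct elimination.
Consider where 5 can go in box 8.
(7,6) is out (row 7 already has a 5).
(8,4) is out (column 4 already has a 5).
(8,6) is out (column 6 already has a 5).
(9,5) is out (row 9 already has a 5).
So the only cell in box 8 that can hold 5 is (8,5).
Therefore (8,5) = 5.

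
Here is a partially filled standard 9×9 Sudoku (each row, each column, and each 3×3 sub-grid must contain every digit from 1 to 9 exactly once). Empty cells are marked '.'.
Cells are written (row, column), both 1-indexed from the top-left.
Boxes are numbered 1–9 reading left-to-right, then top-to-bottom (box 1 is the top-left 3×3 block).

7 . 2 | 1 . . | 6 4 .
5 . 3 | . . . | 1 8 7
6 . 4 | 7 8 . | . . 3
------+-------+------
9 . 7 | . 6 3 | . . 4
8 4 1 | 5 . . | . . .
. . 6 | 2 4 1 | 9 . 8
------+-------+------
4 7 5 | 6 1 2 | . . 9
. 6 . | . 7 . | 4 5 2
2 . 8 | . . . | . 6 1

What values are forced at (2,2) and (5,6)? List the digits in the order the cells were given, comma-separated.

9,7

For (2,2):
  Row 2 already contains {1, 3, 5, 7, 8}.
  Column 2 already contains {4, 6, 7}.
  Its 3×3 block (box 1) already contains {2, 3, 4, 5, 6, 7}.
  The only value from 1–9 not eliminated is 9, so (2,2) = 9.
For (5,6):
  Consider where 7 can go in box 5.
  (4,4) is out (row 4 already has a 7).
  (5,5) is out (column 5 already has a 7).
  So the only cell in box 5 that can hold 7 is (5,6).
  So (5,6) = 7.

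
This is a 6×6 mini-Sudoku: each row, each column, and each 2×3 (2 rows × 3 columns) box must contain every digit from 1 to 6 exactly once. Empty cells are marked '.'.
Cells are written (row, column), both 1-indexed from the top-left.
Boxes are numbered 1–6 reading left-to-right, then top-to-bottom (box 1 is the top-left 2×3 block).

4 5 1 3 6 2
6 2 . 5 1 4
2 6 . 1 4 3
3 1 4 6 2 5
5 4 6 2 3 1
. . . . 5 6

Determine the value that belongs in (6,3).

Cell (6,3) itself could take any of {2, 3} by direct elimination.
Consider where 2 can go in row 6.
(6,1) is out (column 1 already has a 2).
(6,2) is out (column 2 already has a 2).
(6,4) is out (column 4 already has a 2).
So the only cell in row 6 that can hold 2 is (6,3).
Therefore (6,3) = 2.

2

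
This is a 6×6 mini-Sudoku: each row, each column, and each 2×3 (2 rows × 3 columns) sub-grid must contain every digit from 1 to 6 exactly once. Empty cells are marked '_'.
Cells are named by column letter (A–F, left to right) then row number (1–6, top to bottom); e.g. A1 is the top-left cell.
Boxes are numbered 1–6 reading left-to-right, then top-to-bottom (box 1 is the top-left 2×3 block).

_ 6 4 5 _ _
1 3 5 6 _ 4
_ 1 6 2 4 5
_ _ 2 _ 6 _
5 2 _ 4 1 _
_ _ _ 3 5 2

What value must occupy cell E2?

Row 2 already contains {1, 3, 4, 5, 6}.
Column E already contains {1, 4, 5, 6}.
Its 2×3 block (box 2) already contains {4, 5, 6}.
The only value from 1–6 not eliminated is 2, so E2 = 2.

2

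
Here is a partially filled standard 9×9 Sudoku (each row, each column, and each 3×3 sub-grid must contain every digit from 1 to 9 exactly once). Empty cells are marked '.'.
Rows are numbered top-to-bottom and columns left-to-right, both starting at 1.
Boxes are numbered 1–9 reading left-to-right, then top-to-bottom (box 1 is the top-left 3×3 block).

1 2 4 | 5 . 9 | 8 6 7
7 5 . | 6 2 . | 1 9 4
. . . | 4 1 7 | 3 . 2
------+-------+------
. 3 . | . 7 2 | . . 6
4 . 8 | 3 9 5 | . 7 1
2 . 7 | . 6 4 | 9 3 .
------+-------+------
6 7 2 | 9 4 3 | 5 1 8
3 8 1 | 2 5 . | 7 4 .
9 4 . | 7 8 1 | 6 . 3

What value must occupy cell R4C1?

5

Row 4 already contains {2, 3, 6, 7}.
Column 1 already contains {1, 2, 3, 4, 6, 7, 9}.
Its 3×3 block (box 4) already contains {2, 3, 4, 7, 8}.
The only value from 1–9 not eliminated is 5, so R4C1 = 5.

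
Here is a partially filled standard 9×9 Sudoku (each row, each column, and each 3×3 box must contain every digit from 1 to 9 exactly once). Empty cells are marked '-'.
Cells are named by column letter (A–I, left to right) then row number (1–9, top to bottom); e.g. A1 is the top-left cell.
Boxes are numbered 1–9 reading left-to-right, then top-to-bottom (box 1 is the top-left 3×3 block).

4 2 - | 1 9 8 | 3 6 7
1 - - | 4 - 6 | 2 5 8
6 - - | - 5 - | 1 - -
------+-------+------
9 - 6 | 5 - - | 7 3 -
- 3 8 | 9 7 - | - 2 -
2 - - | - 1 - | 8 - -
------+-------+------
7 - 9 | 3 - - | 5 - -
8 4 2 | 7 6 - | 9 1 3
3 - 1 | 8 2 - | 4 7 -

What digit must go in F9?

Cell F9 itself could take any of {5, 9} by direct elimination.
Consider where 9 can go in box 8.
E7 is out (row 7 already has a 9).
F7 is out (row 7 already has a 9).
F8 is out (row 8 already has a 9).
So the only cell in box 8 that can hold 9 is F9.
Therefore F9 = 9.

9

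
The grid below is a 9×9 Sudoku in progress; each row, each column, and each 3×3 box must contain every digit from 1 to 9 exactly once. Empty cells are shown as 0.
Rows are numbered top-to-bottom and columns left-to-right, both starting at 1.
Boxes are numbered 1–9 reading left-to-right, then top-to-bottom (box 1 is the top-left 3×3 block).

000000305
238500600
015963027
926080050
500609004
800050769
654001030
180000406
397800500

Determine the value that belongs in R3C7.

Row 3 already contains {1, 2, 3, 5, 6, 7, 9}.
Column 7 already contains {3, 4, 5, 6, 7}.
Its 3×3 block (box 3) already contains {2, 3, 5, 6, 7}.
The only value from 1–9 not eliminated is 8, so R3C7 = 8.

8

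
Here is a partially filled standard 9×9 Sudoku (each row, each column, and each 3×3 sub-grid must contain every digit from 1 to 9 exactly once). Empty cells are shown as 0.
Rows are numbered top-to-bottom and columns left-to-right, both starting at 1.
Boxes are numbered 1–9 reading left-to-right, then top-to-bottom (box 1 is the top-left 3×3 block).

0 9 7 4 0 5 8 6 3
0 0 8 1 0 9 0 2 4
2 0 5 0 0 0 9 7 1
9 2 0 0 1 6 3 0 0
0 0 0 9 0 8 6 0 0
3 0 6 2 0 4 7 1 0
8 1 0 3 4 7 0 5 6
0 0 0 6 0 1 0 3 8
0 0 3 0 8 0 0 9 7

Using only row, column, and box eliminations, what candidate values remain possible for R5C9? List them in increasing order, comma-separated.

Row 5 already contains {6, 8, 9}.
Column 9 already contains {1, 3, 4, 6, 7, 8}.
Its 3×3 block (box 6) already contains {1, 3, 6, 7}.
Removing those from 1–9 leaves {2, 5} as the candidates for R5C9.

2,5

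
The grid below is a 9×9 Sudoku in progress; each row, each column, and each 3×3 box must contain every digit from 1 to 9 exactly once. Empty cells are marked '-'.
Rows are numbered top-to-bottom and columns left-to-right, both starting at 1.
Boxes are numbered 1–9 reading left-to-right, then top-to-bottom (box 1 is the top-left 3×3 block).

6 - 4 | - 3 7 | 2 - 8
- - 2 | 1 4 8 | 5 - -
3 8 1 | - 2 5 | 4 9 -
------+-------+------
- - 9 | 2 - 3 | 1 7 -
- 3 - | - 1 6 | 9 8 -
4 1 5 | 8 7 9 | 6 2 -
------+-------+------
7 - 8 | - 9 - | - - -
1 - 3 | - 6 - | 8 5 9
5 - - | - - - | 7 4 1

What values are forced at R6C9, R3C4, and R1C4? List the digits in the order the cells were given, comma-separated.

For R6C9:
  Row 6 already contains {1, 2, 4, 5, 6, 7, 8, 9}.
  Column 9 already contains {1, 8, 9}.
  Its 3×3 block (box 6) already contains {1, 2, 6, 7, 8, 9}.
  The only value from 1–9 not eliminated is 3, so R6C9 = 3.
For R3C4:
  Row 3 already contains {1, 2, 3, 4, 5, 8, 9}.
  Column 4 already contains {1, 2, 8}.
  Its 3×3 block (box 2) already contains {1, 2, 3, 4, 5, 7, 8}.
  The only value from 1–9 not eliminated is 6, so R3C4 = 6.
For R1C4:
  Row 1 already contains {2, 3, 4, 6, 7, 8}.
  Column 4 already contains {1, 2, 8}.
  Its 3×3 block (box 2) already contains {1, 2, 3, 4, 5, 7, 8}.
  The only value from 1–9 not eliminated is 9, so R1C4 = 9.

3,6,9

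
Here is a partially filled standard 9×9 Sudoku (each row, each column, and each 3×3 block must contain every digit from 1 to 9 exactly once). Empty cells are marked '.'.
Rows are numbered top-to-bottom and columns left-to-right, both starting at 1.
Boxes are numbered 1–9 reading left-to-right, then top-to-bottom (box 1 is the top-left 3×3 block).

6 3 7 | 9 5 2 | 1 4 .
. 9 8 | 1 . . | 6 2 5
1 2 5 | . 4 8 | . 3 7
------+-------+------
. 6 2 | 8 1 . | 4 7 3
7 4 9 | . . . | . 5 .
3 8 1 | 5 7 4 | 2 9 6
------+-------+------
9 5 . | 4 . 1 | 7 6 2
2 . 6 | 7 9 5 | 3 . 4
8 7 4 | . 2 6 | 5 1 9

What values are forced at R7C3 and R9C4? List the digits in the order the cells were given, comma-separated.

3,3

For R7C3:
  Row 7 already contains {1, 2, 4, 5, 6, 7, 9}.
  Column 3 already contains {1, 2, 4, 5, 6, 7, 8, 9}.
  Its 3×3 block (box 7) already contains {2, 4, 5, 6, 7, 8, 9}.
  The only value from 1–9 not eliminated is 3, so R7C3 = 3.
For R9C4:
  Row 9 already contains {1, 2, 4, 5, 6, 7, 8, 9}.
  Column 4 already contains {1, 4, 5, 7, 8, 9}.
  Its 3×3 block (box 8) already contains {1, 2, 4, 5, 6, 7, 9}.
  The only value from 1–9 not eliminated is 3, so R9C4 = 3.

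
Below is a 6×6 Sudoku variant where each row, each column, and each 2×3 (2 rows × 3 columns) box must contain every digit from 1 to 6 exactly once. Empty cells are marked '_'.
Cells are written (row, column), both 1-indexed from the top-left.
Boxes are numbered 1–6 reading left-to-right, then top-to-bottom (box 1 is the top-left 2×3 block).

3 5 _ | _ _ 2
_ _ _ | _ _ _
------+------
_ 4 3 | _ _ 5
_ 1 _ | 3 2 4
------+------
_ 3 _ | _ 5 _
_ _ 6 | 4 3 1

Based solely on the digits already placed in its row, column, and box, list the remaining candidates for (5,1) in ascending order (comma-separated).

1,2,4

Row 5 already contains {3, 5}.
Column 1 already contains {3}.
Its 2×3 block (box 5) already contains {3, 6}.
Removing those from 1–6 leaves {1, 2, 4} as the candidates for (5,1).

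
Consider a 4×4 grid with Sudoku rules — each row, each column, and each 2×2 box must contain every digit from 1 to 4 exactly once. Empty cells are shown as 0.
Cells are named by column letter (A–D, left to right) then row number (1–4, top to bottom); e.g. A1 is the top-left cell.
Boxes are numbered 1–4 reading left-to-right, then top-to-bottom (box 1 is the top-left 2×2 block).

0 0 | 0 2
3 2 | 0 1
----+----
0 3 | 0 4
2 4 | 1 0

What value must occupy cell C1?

3

Cell C1 itself could take any of {3, 4} by direct elimination.
Consider where 3 can go in column C.
C2 is out (row 2 already has a 3).
C3 is out (row 3 already has a 3).
So the only cell in column C that can hold 3 is C1.
Therefore C1 = 3.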